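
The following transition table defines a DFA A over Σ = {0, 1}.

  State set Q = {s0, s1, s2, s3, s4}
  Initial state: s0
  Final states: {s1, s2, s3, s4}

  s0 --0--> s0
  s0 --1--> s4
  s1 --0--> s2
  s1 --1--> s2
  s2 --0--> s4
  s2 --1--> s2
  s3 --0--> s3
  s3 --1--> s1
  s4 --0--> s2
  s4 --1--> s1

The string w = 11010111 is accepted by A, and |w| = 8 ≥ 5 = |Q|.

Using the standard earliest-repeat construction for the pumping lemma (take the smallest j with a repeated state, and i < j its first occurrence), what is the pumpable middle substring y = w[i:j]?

1

State sequence: s0 -1-> s4 -1-> s1 -0-> s2 -1-> s2 -0-> s4 -1-> s1 -1-> s2 -1-> s2
First repeat at step 4: s2 was already visited.

So i = 3, j = 4, giving x = w[0:3] = 110, y = w[3:4] = 1, z = w[4:8] = 0111.
Check: |xy| = 4 ≤ 5 and |y| = 1 ≥ 1. Reading y takes A from s2 back to s2, so every xyⁱz is accepted.
Pumping length from the standard proof: p = 5 (the number of states). The repeated state found above gives |xy| = j ≤ 5 and |y| = j − i ≥ 1.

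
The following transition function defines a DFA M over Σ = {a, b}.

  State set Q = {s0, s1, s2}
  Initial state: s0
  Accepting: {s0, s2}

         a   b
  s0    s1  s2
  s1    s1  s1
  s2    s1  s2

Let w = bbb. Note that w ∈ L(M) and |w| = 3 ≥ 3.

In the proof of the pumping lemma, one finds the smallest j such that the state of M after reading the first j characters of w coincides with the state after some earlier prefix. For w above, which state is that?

s2

Run of M on w = b b b:
  step 0: s0  (start)
  step 1: s2  (read b: s0→s2)
  step 2: s2  (read b: s2→s2)   ← first repeat (s2 seen earlier)
  step 3: s2  (read b: s2→s2)

The earliest repeat is at step j = 2: M is in s2, which it already visited at step i = 1.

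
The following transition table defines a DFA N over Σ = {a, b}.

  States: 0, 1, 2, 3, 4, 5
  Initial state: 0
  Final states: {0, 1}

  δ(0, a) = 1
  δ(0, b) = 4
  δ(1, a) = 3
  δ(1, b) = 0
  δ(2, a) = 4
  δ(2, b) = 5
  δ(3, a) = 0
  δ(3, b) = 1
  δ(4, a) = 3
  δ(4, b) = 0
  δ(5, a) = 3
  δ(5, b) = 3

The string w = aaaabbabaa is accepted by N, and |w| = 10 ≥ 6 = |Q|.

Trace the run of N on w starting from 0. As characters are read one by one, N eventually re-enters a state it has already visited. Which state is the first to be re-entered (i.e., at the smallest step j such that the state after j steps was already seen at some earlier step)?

State sequence: 0 -a-> 1 -a-> 3 -a-> 0 -a-> 1 -b-> 0 -b-> 4 -a-> 3 -b-> 1 -a-> 3 -a-> 0
First repeat at step 3: 0 was already visited.

The earliest repeat is at step j = 3: N is in 0, which it already visited at step i = 0.
Pumping length from the standard proof: p = 6 (the number of states). The repeated state found above gives |xy| = j ≤ 6 and |y| = j − i ≥ 1.

0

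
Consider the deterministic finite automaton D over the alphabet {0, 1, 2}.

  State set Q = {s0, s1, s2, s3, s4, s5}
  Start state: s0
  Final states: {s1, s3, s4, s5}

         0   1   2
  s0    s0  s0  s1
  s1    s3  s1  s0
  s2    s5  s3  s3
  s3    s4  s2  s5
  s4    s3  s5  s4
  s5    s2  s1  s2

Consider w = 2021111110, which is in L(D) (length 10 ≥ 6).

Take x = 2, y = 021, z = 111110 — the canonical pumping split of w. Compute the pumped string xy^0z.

xy⁰z = xz = 2·111110 = 2111110.
Reading y = 021 takes D from s1 back to s1, so after x the machine is still in s1, and z then leads to the accepting state s3. Hence 2111110 ∈ L(D).

2111110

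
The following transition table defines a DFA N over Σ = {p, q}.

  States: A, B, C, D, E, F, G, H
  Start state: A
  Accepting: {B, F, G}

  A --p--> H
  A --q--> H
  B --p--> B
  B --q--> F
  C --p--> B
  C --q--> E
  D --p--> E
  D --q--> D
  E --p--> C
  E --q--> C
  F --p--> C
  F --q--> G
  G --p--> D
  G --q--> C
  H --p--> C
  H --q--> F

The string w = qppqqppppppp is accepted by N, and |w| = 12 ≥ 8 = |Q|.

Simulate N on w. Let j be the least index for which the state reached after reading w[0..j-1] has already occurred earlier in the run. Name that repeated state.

C

Run of N on w = q p p q q p p p p p p p:
  step 0: A  (start)
  step 1: H  (read q: A→H)
  step 2: C  (read p: H→C)
  step 3: B  (read p: C→B)
  step 4: F  (read q: B→F)
  step 5: G  (read q: F→G)
  step 6: D  (read p: G→D)
  step 7: E  (read p: D→E)
  step 8: C  (read p: E→C)   ← first repeat (C seen earlier)
  step 9: B  (read p: C→B)
  step 10: B  (read p: B→B)
  step 11: B  (read p: B→B)
  step 12: B  (read p: B→B)

The earliest repeat is at step j = 8: N is in C, which it already visited at step i = 2.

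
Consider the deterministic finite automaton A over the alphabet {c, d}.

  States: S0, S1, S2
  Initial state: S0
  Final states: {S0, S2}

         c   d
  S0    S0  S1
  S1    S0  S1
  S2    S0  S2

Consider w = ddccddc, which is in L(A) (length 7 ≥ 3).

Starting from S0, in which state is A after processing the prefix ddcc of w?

S0

State sequence: S0 -d-> S1 -d-> S1 -c-> S0 -c-> S0

After reading 4 characters, A is in state S0.
(This kind of state-tracing is the core of the pumping-lemma construction: with 3 states, pigeonhole forces a repeat within the first 3 steps.)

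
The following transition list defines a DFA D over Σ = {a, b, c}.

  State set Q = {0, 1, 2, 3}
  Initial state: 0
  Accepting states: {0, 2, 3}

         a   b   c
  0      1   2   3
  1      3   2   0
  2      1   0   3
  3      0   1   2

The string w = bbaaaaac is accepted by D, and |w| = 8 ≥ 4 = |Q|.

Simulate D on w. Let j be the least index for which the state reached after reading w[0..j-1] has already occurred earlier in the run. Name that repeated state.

0

Run of D on w = b b a a a a a c:
  step 0: 0  (start)
  step 1: 2  (read b: 0→2)
  step 2: 0  (read b: 2→0)   ← first repeat (0 seen earlier)
  step 3: 1  (read a: 0→1)
  step 4: 3  (read a: 1→3)
  step 5: 0  (read a: 3→0)
  step 6: 1  (read a: 0→1)
  step 7: 3  (read a: 1→3)
  step 8: 2  (read c: 3→2)

The earliest repeat is at step j = 2: D is in 0, which it already visited at step i = 0.
Since D has 4 states, any run of length ≥ 4 visits 4+1 states, so by pigeonhole some state repeats within the first 4 steps — that repeat gives the pumpable loop.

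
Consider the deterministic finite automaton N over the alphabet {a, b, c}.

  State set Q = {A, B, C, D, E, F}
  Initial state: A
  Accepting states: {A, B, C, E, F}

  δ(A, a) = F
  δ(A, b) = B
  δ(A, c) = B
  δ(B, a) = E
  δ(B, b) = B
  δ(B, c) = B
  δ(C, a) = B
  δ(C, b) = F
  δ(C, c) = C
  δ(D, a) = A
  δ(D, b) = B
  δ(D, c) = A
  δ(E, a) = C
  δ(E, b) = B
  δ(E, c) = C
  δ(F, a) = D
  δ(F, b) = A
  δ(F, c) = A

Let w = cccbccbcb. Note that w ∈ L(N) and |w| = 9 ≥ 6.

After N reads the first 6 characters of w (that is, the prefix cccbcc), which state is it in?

State sequence: A -c-> B -c-> B -c-> B -b-> B -c-> B -c-> B

After reading 6 characters, N is in state B.
(This kind of state-tracing is the core of the pumping-lemma construction: with 6 states, pigeonhole forces a repeat within the first 6 steps.)

B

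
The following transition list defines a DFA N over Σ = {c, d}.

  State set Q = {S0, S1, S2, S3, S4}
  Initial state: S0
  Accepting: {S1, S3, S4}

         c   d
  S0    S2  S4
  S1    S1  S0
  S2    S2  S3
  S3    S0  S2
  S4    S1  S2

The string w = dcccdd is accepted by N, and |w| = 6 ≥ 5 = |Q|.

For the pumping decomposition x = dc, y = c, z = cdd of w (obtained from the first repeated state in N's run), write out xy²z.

xy^2z = dc·c·c·cdd = dccccdd.
Reading y = c takes N from S1 back to S1, so after x·y·y the machine is still in S1, and z then leads to the accepting state S4. Hence dccccdd ∈ L(N).

dccccdd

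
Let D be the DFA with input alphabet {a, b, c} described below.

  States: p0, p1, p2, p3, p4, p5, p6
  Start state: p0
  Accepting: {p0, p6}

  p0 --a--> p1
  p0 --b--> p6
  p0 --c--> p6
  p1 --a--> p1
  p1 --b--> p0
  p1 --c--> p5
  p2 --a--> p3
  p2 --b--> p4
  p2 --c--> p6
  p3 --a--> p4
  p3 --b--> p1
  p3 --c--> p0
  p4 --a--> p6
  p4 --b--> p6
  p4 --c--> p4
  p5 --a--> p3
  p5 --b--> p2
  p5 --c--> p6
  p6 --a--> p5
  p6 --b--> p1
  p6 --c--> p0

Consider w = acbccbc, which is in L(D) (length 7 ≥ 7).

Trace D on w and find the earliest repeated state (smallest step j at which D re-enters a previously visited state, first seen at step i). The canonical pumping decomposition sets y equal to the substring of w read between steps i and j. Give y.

State sequence: p0 -a-> p1 -c-> p5 -b-> p2 -c-> p6 -c-> p0 -b-> p6 -c-> p0
First repeat at step 5: p0 was already visited.

So i = 0, j = 5, giving x = w[0:0] = ε, y = w[0:5] = acbcc, z = w[5:7] = bc.
Check: |xy| = 5 ≤ 7 and |y| = 5 ≥ 1. Reading y takes D from p0 back to p0, so every xyⁱz is accepted.

acbcc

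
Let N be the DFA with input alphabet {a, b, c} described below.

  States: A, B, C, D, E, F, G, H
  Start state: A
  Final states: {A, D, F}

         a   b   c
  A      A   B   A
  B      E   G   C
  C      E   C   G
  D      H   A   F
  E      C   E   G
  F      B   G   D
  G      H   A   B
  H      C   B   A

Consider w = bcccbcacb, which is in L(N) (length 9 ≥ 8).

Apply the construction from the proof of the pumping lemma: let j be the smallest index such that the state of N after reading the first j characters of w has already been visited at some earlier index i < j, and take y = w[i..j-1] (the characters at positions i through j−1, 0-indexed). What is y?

ccc

State sequence: A -b-> B -c-> C -c-> G -c-> B -b-> G -c-> B -a-> E -c-> G -b-> A
First repeat at step 4: B was already visited.

So i = 1, j = 4, giving x = w[0:1] = b, y = w[1:4] = ccc, z = w[4:9] = bcacb.
Check: |xy| = 4 ≤ 8 and |y| = 3 ≥ 1. Reading y takes N from B back to B, so every xyⁱz is accepted.
Pumping length from the standard proof: p = 8 (the number of states). The repeated state found above gives |xy| = j ≤ 8 and |y| = j − i ≥ 1.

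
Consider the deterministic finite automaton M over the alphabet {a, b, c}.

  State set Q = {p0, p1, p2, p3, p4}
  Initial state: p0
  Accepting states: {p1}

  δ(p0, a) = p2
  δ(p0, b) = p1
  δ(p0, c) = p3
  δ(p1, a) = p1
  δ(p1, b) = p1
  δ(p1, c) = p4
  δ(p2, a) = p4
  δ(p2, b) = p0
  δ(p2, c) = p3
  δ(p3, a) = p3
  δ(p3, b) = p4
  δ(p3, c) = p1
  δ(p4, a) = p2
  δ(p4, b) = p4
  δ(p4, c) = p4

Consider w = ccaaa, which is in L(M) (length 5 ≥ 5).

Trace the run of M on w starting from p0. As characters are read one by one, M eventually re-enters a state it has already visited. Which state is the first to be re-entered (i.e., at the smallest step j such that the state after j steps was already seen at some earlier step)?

p1

Run of M on w = c c a a a:
  step 0: p0  (start)
  step 1: p3  (read c: p0→p3)
  step 2: p1  (read c: p3→p1)
  step 3: p1  (read a: p1→p1)   ← first repeat (p1 seen earlier)
  step 4: p1  (read a: p1→p1)
  step 5: p1  (read a: p1→p1)

The earliest repeat is at step j = 3: M is in p1, which it already visited at step i = 2.
Since M has 5 states, any run of length ≥ 5 visits 5+1 states, so by pigeonhole some state repeats within the first 5 steps — that repeat gives the pumpable loop.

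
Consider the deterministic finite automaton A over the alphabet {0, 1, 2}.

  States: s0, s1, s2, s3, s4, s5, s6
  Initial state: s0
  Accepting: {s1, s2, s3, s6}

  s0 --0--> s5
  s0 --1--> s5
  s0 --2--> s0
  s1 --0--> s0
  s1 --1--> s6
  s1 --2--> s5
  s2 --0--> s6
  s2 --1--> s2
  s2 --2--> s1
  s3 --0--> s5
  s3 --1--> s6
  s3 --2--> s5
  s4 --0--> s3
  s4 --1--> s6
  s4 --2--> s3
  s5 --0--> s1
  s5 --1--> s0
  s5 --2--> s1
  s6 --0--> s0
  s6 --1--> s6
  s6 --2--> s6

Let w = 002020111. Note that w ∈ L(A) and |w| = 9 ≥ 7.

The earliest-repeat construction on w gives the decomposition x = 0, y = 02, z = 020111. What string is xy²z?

00202020111

xy^2z = 0·02·02·020111 = 00202020111.
Reading y = 02 takes A from s5 back to s5, so after x·y·y the machine is still in s5, and z then leads to the accepting state s6. Hence 00202020111 ∈ L(A).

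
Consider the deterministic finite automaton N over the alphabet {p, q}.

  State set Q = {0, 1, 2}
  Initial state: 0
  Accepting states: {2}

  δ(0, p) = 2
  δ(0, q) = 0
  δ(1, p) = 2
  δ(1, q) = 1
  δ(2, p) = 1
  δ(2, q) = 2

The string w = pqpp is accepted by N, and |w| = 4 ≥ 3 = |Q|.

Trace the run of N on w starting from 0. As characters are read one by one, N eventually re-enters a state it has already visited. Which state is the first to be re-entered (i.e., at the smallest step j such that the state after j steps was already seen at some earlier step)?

State sequence: 0 -p-> 2 -q-> 2 -p-> 1 -p-> 2
First repeat at step 2: 2 was already visited.

The earliest repeat is at step j = 2: N is in 2, which it already visited at step i = 1.

2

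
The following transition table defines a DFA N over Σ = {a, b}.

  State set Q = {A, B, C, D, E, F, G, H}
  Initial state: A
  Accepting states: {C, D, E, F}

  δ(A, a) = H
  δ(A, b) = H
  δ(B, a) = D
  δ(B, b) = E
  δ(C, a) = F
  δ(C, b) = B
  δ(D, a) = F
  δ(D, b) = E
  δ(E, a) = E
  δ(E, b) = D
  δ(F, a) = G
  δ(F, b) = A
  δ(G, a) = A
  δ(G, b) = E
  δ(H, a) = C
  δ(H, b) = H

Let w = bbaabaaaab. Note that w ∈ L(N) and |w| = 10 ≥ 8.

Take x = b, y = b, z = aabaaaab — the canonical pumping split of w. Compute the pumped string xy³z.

xy^3z = b·b·b·b·aabaaaab = bbbbaabaaaab.
Reading y = b takes N from H back to H, so after x·y·y·y the machine is still in H, and z then leads to the accepting state E. Hence bbbbaabaaaab ∈ L(N).

bbbbaabaaaab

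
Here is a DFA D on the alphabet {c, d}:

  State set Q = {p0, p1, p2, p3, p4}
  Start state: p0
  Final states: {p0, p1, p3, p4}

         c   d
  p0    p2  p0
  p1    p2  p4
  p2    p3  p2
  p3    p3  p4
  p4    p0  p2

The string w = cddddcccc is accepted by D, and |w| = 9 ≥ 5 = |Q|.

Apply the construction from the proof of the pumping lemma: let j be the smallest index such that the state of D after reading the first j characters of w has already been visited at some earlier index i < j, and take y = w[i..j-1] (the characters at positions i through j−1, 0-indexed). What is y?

Run of D on w = c d d d d c c c c:
  step 0: p0  (start)
  step 1: p2  (read c: p0→p2)
  step 2: p2  (read d: p2→p2)   ← first repeat (p2 seen earlier)
  step 3: p2  (read d: p2→p2)
  step 4: p2  (read d: p2→p2)
  step 5: p2  (read d: p2→p2)
  step 6: p3  (read c: p2→p3)
  step 7: p3  (read c: p3→p3)
  step 8: p3  (read c: p3→p3)
  step 9: p3  (read c: p3→p3)

So i = 1, j = 2, giving x = w[0:1] = c, y = w[1:2] = d, z = w[2:9] = dddcccc.
Check: |xy| = 2 ≤ 5 and |y| = 1 ≥ 1. Reading y takes D from p2 back to p2, so every xyⁱz is accepted.
With |Q| = 5, pigeonhole forces a state repeat no later than step 5; the substring read between the first and second visits to that state can be pumped.

d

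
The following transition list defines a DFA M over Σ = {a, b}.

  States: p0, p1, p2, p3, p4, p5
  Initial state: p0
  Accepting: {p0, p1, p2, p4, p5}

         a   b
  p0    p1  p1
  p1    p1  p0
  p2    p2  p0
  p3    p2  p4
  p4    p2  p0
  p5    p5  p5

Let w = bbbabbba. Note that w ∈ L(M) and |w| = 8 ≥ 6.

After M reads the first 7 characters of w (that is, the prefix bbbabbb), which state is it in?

Run of M on the first 7 characters of w = b b b a b b b:
  step 0: p0  (start)
  step 1: p1  (read b: p0→p1)
  step 2: p0  (read b: p1→p0)
  step 3: p1  (read b: p0→p1)
  step 4: p1  (read a: p1→p1)
  step 5: p0  (read b: p1→p0)
  step 6: p1  (read b: p0→p1)
  step 7: p0  (read b: p1→p0)

After reading 7 characters, M is in state p0.

p0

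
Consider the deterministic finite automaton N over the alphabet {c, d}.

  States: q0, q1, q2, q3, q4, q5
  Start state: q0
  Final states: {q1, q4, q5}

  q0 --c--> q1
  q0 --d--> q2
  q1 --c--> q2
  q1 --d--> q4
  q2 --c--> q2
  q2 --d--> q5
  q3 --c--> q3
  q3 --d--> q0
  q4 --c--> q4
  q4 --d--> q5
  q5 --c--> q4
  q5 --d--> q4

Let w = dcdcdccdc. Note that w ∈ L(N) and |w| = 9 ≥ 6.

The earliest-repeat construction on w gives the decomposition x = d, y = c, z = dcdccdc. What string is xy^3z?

xy^3z = d·c·c·c·dcdccdc = dcccdcdccdc.
Reading y = c takes N from q2 back to q2, so after x·y·y·y the machine is still in q2, and z then leads to the accepting state q4. Hence dcccdcdccdc ∈ L(N).

dcccdcdccdc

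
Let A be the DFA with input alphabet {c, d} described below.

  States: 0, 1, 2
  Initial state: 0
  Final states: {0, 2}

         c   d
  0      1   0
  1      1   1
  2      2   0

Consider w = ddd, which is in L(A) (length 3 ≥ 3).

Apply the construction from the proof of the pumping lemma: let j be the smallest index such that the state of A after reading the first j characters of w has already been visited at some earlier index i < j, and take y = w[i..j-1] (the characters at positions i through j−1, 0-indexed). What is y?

d

State sequence: 0 -d-> 0 -d-> 0 -d-> 0
First repeat at step 1: 0 was already visited.

So i = 0, j = 1, giving x = w[0:0] = ε, y = w[0:1] = d, z = w[1:3] = dd.
Check: |xy| = 1 ≤ 3 and |y| = 1 ≥ 1. Reading y takes A from 0 back to 0, so every xyⁱz is accepted.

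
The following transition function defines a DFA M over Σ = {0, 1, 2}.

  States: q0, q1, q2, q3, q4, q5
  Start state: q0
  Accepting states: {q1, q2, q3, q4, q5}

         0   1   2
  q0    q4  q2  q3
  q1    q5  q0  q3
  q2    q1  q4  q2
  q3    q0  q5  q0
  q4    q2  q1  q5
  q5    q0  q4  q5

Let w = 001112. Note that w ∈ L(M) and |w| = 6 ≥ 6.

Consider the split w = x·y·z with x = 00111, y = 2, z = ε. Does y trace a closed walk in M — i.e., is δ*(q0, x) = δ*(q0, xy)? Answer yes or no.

Run of M on the first 6 characters of w = 0 0 1 1 1 2:
  step 0: q0  (start)
  step 1: q4  (read 0: q0→q4)
  step 2: q2  (read 0: q4→q2)
  step 3: q4  (read 1: q2→q4)
  step 4: q1  (read 1: q4→q1)
  step 5: q0  (read 1: q1→q0)
  step 6: q3  (read 2: q0→q3)

After x (step 5): q0. After xy (step 6): q3.
They differ (q0 ≠ q3), so y is not a cycle from the state after x; this split is not the one the pumping-lemma construction produces, and pumping y need not keep the string in L(M).

no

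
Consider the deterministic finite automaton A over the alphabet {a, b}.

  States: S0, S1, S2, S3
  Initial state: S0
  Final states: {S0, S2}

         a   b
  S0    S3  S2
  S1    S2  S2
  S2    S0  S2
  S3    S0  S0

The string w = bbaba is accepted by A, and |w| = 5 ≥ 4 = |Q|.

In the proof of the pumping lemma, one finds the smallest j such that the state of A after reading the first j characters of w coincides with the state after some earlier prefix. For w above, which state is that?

Run of A on w = b b a b a:
  step 0: S0  (start)
  step 1: S2  (read b: S0→S2)
  step 2: S2  (read b: S2→S2)   ← first repeat (S2 seen earlier)
  step 3: S0  (read a: S2→S0)
  step 4: S2  (read b: S0→S2)
  step 5: S0  (read a: S2→S0)

The earliest repeat is at step j = 2: A is in S2, which it already visited at step i = 1.
The DFA has 4 states, so the proof of the pumping lemma guarantees a repeated state among the first 4+1 visited; the segment between the two visits is the pumpable y.

S2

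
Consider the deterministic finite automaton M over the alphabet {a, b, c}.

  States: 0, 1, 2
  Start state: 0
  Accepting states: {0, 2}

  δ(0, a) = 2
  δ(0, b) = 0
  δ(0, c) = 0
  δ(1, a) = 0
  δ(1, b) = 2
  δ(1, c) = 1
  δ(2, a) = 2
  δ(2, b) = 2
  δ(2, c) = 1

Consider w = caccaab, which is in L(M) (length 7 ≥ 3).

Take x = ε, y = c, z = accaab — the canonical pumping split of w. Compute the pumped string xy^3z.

xy^3z = ε·c·c·c·accaab = cccaccaab.
Reading y = c takes M from 0 back to 0, so after x·y·y·y the machine is still in 0, and z then leads to the accepting state 2. Hence cccaccaab ∈ L(M).

cccaccaab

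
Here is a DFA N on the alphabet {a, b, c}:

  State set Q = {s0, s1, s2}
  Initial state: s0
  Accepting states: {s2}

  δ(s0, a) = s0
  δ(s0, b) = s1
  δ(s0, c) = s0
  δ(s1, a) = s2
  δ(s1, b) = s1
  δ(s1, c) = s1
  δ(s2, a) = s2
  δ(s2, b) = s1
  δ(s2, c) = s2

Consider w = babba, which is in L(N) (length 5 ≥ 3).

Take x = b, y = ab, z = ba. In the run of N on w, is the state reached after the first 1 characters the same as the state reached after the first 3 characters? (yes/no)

Run of N on the first 3 characters of w = b a b:
  step 0: s0  (start)
  step 1: s1  (read b: s0→s1)
  step 2: s2  (read a: s1→s2)
  step 3: s1  (read b: s2→s1)

After x (step 1): s1. After xy (step 3): s1.
They match, so y = ab drives N around a cycle from s1 back to itself; pumping y any number of times keeps N in s1 before reading z, and xyⁱz ∈ L(N) for every i ≥ 0.

yes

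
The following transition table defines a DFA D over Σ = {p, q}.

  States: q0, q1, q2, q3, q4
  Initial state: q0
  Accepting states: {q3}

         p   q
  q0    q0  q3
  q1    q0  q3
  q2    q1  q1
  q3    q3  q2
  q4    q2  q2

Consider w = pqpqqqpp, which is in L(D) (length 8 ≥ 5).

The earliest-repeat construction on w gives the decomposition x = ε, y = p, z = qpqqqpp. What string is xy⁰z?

xy⁰z = xz = ε·qpqqqpp = qpqqqpp.
Reading y = p takes D from q0 back to q0, so after x the machine is still in q0, and z then leads to the accepting state q3. Hence qpqqqpp ∈ L(D).

qpqqqpp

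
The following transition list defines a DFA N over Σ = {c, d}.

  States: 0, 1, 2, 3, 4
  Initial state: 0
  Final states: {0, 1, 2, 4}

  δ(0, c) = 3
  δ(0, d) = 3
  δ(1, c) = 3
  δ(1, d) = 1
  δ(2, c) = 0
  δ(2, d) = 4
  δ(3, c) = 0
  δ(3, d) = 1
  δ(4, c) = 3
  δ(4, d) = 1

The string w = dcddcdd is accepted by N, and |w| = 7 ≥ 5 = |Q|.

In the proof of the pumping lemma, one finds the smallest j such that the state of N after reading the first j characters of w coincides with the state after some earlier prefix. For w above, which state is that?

0

State sequence: 0 -d-> 3 -c-> 0 -d-> 3 -d-> 1 -c-> 3 -d-> 1 -d-> 1
First repeat at step 2: 0 was already visited.

The earliest repeat is at step j = 2: N is in 0, which it already visited at step i = 0.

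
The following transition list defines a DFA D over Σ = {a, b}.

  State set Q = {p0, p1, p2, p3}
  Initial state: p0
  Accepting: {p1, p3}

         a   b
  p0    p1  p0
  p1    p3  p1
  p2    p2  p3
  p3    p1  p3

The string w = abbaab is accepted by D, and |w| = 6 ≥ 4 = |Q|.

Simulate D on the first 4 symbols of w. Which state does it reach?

p3

State sequence: p0 -a-> p1 -b-> p1 -b-> p1 -a-> p3

After reading 4 characters, D is in state p3.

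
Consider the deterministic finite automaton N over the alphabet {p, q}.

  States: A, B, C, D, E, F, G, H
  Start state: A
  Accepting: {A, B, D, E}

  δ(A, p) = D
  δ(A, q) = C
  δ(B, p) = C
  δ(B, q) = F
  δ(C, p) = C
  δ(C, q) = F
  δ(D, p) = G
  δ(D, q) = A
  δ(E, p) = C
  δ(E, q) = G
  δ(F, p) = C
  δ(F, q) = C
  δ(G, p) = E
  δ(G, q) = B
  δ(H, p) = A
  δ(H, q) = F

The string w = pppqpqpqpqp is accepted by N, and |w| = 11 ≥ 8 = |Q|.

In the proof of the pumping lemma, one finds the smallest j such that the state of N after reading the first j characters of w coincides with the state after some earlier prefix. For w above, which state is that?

Run of N on w = p p p q p q p q p q p:
  step 0: A  (start)
  step 1: D  (read p: A→D)
  step 2: G  (read p: D→G)
  step 3: E  (read p: G→E)
  step 4: G  (read q: E→G)   ← first repeat (G seen earlier)
  step 5: E  (read p: G→E)
  step 6: G  (read q: E→G)
  step 7: E  (read p: G→E)
  step 8: G  (read q: E→G)
  step 9: E  (read p: G→E)
  step 10: G  (read q: E→G)
  step 11: E  (read p: G→E)

The earliest repeat is at step j = 4: N is in G, which it already visited at step i = 2.
Since N has 8 states, any run of length ≥ 8 visits 8+1 states, so by pigeonhole some state repeats within the first 8 steps — that repeat gives the pumpable loop.

G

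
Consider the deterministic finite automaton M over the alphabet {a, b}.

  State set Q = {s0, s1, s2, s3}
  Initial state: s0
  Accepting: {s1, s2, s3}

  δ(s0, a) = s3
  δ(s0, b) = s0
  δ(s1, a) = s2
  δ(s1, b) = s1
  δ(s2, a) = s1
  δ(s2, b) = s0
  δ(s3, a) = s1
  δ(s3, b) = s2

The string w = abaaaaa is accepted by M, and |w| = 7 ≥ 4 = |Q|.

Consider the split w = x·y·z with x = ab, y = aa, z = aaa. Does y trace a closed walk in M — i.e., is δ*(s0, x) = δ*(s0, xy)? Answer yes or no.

State sequence: s0 -a-> s3 -b-> s2 -a-> s1 -a-> s2

After x (step 2): s2. After xy (step 4): s2.
They match, so y = aa drives M around a cycle from s2 back to itself; pumping y any number of times keeps M in s2 before reading z, and xyⁱz ∈ L(M) for every i ≥ 0.

yes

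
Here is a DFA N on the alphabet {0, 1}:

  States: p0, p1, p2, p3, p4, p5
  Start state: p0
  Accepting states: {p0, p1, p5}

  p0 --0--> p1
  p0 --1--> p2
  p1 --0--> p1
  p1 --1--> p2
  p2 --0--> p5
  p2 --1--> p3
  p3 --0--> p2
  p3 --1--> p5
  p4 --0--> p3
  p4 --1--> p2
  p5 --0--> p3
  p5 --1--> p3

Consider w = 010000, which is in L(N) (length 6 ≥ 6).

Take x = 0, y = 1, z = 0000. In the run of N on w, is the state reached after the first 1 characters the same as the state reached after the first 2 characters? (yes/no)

Run of N on the first 2 characters of w = 0 1:
  step 0: p0  (start)
  step 1: p1  (read 0: p0→p1)
  step 2: p2  (read 1: p1→p2)

After x (step 1): p1. After xy (step 2): p2.
They differ (p1 ≠ p2), so y is not a cycle from the state after x; this split is not the one the pumping-lemma construction produces, and pumping y need not keep the string in L(N).

no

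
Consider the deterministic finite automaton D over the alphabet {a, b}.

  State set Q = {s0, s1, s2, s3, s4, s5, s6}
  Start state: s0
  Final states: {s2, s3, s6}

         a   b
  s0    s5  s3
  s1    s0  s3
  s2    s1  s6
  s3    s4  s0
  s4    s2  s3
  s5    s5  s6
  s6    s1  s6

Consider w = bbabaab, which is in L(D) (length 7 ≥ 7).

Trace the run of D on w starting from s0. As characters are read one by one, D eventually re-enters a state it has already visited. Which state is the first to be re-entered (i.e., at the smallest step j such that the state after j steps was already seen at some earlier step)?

State sequence: s0 -b-> s3 -b-> s0 -a-> s5 -b-> s6 -a-> s1 -a-> s0 -b-> s3
First repeat at step 2: s0 was already visited.

The earliest repeat is at step j = 2: D is in s0, which it already visited at step i = 0.

s0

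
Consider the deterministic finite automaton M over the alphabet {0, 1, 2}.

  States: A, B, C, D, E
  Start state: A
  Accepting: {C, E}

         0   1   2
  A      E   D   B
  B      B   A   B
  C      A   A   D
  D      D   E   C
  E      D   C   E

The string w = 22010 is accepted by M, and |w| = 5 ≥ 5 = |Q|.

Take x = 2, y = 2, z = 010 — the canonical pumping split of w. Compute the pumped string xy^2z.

222010

xy^2z = 2·2·2·010 = 222010.
Reading y = 2 takes M from B back to B, so after x·y·y the machine is still in B, and z then leads to the accepting state E. Hence 222010 ∈ L(M).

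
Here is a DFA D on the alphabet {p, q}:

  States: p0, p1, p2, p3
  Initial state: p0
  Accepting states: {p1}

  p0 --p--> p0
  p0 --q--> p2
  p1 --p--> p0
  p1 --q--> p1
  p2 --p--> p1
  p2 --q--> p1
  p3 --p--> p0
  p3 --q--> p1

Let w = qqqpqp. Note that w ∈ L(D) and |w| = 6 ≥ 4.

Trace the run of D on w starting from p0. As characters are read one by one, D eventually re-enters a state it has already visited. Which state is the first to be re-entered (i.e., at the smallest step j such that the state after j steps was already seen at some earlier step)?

p1

Run of D on w = q q q p q p:
  step 0: p0  (start)
  step 1: p2  (read q: p0→p2)
  step 2: p1  (read q: p2→p1)
  step 3: p1  (read q: p1→p1)   ← first repeat (p1 seen earlier)
  step 4: p0  (read p: p1→p0)
  step 5: p2  (read q: p0→p2)
  step 6: p1  (read p: p2→p1)

The earliest repeat is at step j = 3: D is in p1, which it already visited at step i = 2.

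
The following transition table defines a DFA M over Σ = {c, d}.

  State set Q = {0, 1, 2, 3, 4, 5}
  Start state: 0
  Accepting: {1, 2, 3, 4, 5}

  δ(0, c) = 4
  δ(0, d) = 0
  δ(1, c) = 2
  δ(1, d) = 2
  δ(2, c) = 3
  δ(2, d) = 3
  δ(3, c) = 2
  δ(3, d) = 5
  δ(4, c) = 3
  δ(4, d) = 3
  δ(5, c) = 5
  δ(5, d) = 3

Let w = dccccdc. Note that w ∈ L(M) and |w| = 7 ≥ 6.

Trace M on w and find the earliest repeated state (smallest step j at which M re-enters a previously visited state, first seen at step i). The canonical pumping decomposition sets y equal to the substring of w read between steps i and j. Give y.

State sequence: 0 -d-> 0 -c-> 4 -c-> 3 -c-> 2 -c-> 3 -d-> 5 -c-> 5
First repeat at step 1: 0 was already visited.

So i = 0, j = 1, giving x = w[0:0] = ε, y = w[0:1] = d, z = w[1:7] = ccccdc.
Check: |xy| = 1 ≤ 6 and |y| = 1 ≥ 1. Reading y takes M from 0 back to 0, so every xyⁱz is accepted.
The DFA has 6 states, so the proof of the pumping lemma guarantees a repeated state among the first 6+1 visited; the segment between the two visits is the pumpable y.

d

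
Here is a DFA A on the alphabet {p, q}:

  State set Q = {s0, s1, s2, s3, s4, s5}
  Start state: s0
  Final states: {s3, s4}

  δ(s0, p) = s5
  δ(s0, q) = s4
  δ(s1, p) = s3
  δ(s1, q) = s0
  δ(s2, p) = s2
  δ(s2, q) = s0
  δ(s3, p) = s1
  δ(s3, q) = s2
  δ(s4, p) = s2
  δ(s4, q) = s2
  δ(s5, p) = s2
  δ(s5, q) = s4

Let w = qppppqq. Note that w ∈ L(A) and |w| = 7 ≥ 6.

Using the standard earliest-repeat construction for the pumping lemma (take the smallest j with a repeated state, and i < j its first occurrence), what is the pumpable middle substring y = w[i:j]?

State sequence: s0 -q-> s4 -p-> s2 -p-> s2 -p-> s2 -p-> s2 -q-> s0 -q-> s4
First repeat at step 3: s2 was already visited.

So i = 2, j = 3, giving x = w[0:2] = qp, y = w[2:3] = p, z = w[3:7] = ppqq.
Check: |xy| = 3 ≤ 6 and |y| = 1 ≥ 1. Reading y takes A from s2 back to s2, so every xyⁱz is accepted.
The DFA has 6 states, so the proof of the pumping lemma guarantees a repeated state among the first 6+1 visited; the segment between the two visits is the pumpable y.

p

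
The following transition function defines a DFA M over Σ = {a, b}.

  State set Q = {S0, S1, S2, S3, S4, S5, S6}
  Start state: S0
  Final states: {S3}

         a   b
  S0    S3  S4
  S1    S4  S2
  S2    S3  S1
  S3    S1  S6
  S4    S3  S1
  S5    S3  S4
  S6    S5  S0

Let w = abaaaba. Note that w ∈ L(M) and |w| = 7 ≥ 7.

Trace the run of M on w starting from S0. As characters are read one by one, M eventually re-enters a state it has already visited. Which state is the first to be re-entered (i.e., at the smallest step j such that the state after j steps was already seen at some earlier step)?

State sequence: S0 -a-> S3 -b-> S6 -a-> S5 -a-> S3 -a-> S1 -b-> S2 -a-> S3
First repeat at step 4: S3 was already visited.

The earliest repeat is at step j = 4: M is in S3, which it already visited at step i = 1.
The DFA has 7 states, so the proof of the pumping lemma guarantees a repeated state among the first 7+1 visited; the segment between the two visits is the pumpable y.

S3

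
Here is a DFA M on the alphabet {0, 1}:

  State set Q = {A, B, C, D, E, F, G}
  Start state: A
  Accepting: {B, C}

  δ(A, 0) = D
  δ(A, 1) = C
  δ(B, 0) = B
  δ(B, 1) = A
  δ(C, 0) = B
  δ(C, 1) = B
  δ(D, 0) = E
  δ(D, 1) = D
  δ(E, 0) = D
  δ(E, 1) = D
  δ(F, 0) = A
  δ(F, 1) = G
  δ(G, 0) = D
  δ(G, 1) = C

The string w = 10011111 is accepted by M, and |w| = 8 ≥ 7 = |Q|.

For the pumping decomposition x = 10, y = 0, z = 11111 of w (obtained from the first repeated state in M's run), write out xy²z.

100011111

xy^2z = 10·0·0·11111 = 100011111.
Reading y = 0 takes M from B back to B, so after x·y·y the machine is still in B, and z then leads to the accepting state C. Hence 100011111 ∈ L(M).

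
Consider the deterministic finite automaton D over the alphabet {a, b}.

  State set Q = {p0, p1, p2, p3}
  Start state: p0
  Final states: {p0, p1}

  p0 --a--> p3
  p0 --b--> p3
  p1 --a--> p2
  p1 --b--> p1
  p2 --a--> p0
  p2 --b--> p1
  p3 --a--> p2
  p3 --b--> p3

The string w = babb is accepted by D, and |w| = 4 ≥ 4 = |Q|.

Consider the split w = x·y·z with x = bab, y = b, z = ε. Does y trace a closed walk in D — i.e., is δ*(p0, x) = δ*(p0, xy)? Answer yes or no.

Run of D on the first 4 characters of w = b a b b:
  step 0: p0  (start)
  step 1: p3  (read b: p0→p3)
  step 2: p2  (read a: p3→p2)
  step 3: p1  (read b: p2→p1)
  step 4: p1  (read b: p1→p1)

After x (step 3): p1. After xy (step 4): p1.
They match, so y = b drives D around a cycle from p1 back to itself; pumping y any number of times keeps D in p1 before reading z, and xyⁱz ∈ L(D) for every i ≥ 0.

yes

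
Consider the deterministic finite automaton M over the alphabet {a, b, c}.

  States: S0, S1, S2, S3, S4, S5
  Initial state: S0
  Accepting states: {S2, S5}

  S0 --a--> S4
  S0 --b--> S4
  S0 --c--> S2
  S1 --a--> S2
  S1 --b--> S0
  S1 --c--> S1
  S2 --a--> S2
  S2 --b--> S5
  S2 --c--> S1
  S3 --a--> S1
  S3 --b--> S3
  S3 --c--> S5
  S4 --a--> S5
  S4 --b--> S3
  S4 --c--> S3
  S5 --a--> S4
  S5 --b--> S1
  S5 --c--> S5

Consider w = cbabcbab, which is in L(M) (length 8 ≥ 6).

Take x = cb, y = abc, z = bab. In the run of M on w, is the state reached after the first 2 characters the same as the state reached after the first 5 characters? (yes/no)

State sequence: S0 -c-> S2 -b-> S5 -a-> S4 -b-> S3 -c-> S5

After x (step 2): S5. After xy (step 5): S5.
They match, so y = abc drives M around a cycle from S5 back to itself; pumping y any number of times keeps M in S5 before reading z, and xyⁱz ∈ L(M) for every i ≥ 0.

yes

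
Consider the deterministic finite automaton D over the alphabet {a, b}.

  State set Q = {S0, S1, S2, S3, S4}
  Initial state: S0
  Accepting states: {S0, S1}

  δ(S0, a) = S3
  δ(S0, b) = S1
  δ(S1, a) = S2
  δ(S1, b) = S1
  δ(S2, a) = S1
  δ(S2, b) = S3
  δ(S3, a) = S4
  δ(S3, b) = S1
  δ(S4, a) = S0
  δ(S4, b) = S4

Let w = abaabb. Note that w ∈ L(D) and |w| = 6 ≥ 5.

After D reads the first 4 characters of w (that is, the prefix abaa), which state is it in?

S1

Run of D on the first 4 characters of w = a b a a:
  step 0: S0  (start)
  step 1: S3  (read a: S0→S3)
  step 2: S1  (read b: S3→S1)
  step 3: S2  (read a: S1→S2)
  step 4: S1  (read a: S2→S1)

After reading 4 characters, D is in state S1.
(This kind of state-tracing is the core of the pumping-lemma construction: with 5 states, pigeonhole forces a repeat within the first 5 steps.)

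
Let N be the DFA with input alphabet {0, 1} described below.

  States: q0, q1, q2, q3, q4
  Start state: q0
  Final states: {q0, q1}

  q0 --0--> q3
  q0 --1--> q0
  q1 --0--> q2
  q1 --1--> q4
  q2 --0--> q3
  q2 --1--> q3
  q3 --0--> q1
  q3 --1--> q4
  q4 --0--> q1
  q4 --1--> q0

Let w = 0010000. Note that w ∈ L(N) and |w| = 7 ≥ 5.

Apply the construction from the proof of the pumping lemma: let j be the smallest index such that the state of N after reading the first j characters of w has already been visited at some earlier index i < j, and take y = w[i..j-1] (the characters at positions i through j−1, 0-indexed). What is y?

10

State sequence: q0 -0-> q3 -0-> q1 -1-> q4 -0-> q1 -0-> q2 -0-> q3 -0-> q1
First repeat at step 4: q1 was already visited.

So i = 2, j = 4, giving x = w[0:2] = 00, y = w[2:4] = 10, z = w[4:7] = 000.
Check: |xy| = 4 ≤ 5 and |y| = 2 ≥ 1. Reading y takes N from q1 back to q1, so every xyⁱz is accepted.
With |Q| = 5, pigeonhole forces a state repeat no later than step 5; the substring read between the first and second visits to that state can be pumped.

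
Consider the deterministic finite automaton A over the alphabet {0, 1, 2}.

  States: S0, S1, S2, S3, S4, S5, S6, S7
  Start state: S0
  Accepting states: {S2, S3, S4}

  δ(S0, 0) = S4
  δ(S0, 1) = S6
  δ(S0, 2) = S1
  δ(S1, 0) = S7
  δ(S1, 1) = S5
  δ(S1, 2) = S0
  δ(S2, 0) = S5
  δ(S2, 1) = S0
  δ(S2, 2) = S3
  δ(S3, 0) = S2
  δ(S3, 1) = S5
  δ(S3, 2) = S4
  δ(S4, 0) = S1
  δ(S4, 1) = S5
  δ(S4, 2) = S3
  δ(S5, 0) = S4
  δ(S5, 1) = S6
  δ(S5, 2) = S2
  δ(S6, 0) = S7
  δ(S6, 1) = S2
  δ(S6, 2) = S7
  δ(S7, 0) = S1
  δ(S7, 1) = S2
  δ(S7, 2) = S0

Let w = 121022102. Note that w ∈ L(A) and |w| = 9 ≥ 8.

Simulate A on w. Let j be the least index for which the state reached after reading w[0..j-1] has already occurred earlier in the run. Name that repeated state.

State sequence: S0 -1-> S6 -2-> S7 -1-> S2 -0-> S5 -2-> S2 -2-> S3 -1-> S5 -0-> S4 -2-> S3
First repeat at step 5: S2 was already visited.

The earliest repeat is at step j = 5: A is in S2, which it already visited at step i = 3.

S2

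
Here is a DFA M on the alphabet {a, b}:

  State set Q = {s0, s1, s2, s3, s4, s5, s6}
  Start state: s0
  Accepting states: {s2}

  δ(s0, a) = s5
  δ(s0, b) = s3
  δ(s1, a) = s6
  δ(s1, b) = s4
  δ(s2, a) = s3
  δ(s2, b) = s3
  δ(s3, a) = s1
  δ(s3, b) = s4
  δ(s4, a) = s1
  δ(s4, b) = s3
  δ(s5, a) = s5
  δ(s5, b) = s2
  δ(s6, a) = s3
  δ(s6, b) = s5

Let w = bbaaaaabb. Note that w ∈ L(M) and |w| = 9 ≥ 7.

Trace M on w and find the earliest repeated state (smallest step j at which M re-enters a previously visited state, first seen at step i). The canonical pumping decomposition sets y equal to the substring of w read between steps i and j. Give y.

baaa

Run of M on w = b b a a a a a b b:
  step 0: s0  (start)
  step 1: s3  (read b: s0→s3)
  step 2: s4  (read b: s3→s4)
  step 3: s1  (read a: s4→s1)
  step 4: s6  (read a: s1→s6)
  step 5: s3  (read a: s6→s3)   ← first repeat (s3 seen earlier)
  step 6: s1  (read a: s3→s1)
  step 7: s6  (read a: s1→s6)
  step 8: s5  (read b: s6→s5)
  step 9: s2  (read b: s5→s2)

So i = 1, j = 5, giving x = w[0:1] = b, y = w[1:5] = baaa, z = w[5:9] = aabb.
Check: |xy| = 5 ≤ 7 and |y| = 4 ≥ 1. Reading y takes M from s3 back to s3, so every xyⁱz is accepted.
Since M has 7 states, any run of length ≥ 7 visits 7+1 states, so by pigeonhole some state repeats within the first 7 steps — that repeat gives the pumpable loop.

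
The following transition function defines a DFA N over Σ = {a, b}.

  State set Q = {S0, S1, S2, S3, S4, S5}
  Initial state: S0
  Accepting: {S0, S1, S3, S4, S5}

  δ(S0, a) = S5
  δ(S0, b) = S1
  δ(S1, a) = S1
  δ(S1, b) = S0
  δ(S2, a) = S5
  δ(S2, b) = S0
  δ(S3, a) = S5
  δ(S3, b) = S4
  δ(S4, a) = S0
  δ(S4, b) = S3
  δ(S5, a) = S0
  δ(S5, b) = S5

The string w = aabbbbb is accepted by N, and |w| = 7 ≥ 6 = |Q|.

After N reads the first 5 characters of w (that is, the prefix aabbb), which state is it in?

S1

Run of N on the first 5 characters of w = a a b b b:
  step 0: S0  (start)
  step 1: S5  (read a: S0→S5)
  step 2: S0  (read a: S5→S0)
  step 3: S1  (read b: S0→S1)
  step 4: S0  (read b: S1→S0)
  step 5: S1  (read b: S0→S1)

After reading 5 characters, N is in state S1.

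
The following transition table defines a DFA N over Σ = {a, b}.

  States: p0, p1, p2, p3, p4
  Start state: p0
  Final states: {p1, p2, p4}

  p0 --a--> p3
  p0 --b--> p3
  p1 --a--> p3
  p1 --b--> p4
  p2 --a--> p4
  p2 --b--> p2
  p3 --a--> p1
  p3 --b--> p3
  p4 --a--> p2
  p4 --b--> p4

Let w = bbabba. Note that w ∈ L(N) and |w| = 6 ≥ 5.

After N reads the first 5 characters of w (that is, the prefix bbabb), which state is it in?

p4

Run of N on the first 5 characters of w = b b a b b:
  step 0: p0  (start)
  step 1: p3  (read b: p0→p3)
  step 2: p3  (read b: p3→p3)
  step 3: p1  (read a: p3→p1)
  step 4: p4  (read b: p1→p4)
  step 5: p4  (read b: p4→p4)

After reading 5 characters, N is in state p4.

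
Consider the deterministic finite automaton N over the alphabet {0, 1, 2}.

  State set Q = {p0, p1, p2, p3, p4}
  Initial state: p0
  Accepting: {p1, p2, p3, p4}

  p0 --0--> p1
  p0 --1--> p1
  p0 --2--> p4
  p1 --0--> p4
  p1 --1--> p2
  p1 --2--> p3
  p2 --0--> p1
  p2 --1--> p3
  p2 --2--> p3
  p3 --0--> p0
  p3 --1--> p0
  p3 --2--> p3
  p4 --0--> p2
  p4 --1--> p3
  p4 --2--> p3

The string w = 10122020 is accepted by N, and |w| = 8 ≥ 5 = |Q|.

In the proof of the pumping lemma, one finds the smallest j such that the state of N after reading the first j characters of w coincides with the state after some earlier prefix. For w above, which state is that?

p3

State sequence: p0 -1-> p1 -0-> p4 -1-> p3 -2-> p3 -2-> p3 -0-> p0 -2-> p4 -0-> p2
First repeat at step 4: p3 was already visited.

The earliest repeat is at step j = 4: N is in p3, which it already visited at step i = 3.
The DFA has 5 states, so the proof of the pumping lemma guarantees a repeated state among the first 5+1 visited; the segment between the two visits is the pumpable y.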